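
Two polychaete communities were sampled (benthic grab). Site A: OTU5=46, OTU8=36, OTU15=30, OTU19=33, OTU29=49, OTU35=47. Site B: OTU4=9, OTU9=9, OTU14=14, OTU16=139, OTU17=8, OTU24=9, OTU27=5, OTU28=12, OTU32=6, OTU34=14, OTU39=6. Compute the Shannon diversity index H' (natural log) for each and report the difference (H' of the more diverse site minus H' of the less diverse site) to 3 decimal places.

Site A: N=241, proportions 0.19087, 0.14938, 0.12448, 0.13693, 0.20332, 0.19502, giving H' = 1.77442 (working shown to 5 dp, full precision carried).
Site B: N=231, proportions 0.03896, 0.03896, 0.06061, 0.60173, 0.03463, 0.03896, 0.02165, 0.05195, 0.02597, 0.06061, 0.02597, giving H' = 1.56747.
Difference = |1.77442 − 1.56747| = 0.20695, i.e. 0.207 to 3 decimal places.

0.207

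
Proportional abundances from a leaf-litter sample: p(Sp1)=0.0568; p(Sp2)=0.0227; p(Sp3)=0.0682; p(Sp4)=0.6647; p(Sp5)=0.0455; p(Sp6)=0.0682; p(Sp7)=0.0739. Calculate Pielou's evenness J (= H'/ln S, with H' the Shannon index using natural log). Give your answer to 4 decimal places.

0.6268

H' = −Σ pᵢ ln pᵢ = −((-0.162915) + (-0.085928) + (-0.183138) + (-0.271476) + (-0.140597) + (-0.183138) + (-0.192513)) = 1.219706 (working shown to 6 dp, full precision carried).
With S = 7 species, ln S = 1.945910, so J = 1.219706/1.945910 = 0.626805, i.e. 0.6268 to 4 decimal places.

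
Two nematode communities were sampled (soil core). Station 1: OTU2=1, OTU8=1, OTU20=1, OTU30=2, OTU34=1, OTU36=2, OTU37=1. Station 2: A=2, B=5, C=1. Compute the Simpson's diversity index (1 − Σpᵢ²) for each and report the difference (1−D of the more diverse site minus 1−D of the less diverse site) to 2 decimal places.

0.31

Station 1: N=9, proportions 0.1111, 0.1111, 0.1111, 0.2222, 0.1111, 0.2222, 0.1111, giving 1−D = 0.8395 (working shown to 4 dp, full precision carried).
Station 2: N=8, proportions 0.25, 0.625, 0.125, giving 1−D = 0.5312.
Difference = |0.8395 − 0.5312| = 0.3083, i.e. 0.31 to 2 decimal places.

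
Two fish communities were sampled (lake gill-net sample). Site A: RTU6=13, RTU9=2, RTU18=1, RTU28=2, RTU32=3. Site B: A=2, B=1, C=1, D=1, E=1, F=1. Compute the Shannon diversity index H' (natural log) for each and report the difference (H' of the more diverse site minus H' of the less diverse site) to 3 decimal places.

0.580

Site A: N=21, proportions 0.619048, 0.095238, 0.047619, 0.095238, 0.142857, giving H' = 1.167724 (working shown to 6 dp, full precision carried).
Site B: N=7, proportions 0.285714, 0.142857, 0.142857, 0.142857, 0.142857, 0.142857, giving H' = 1.747868.
Difference = |1.167724 − 1.747868| = 0.580144, i.e. 0.580 to 3 decimal places.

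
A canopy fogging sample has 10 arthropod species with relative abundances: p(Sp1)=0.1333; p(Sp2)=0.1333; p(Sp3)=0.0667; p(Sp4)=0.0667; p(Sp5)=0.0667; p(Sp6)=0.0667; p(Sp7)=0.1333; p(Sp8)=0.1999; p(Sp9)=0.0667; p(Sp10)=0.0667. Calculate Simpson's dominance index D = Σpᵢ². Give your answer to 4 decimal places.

0.1200

D = 0.1333² + 0.1333² + 0.0667² + 0.0667² + 0.0667² + 0.0667² + 0.1333² + 0.1999² + 0.0667² + 0.0667² = 0.017769 + 0.017769 + 0.004449 + 0.004449 + 0.004449 + 0.004449 + 0.017769 + 0.039960 + 0.004449 + 0.004449 = 0.119960 (working shown to 6 dp, full precision carried).
To 4 decimal places, D = 0.1200.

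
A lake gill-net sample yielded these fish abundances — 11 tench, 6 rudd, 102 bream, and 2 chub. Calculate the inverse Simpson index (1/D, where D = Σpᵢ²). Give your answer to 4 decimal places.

Total N = 11+6+102+2 = 121, so the proportions are 0.0909091, 0.0495868, 0.8429752, 0.0165289 (working shown to 7 dp, full precision carried).
D = 0.0909091² + 0.0495868² + 0.8429752² + 0.0165289² = 0.0082645 + 0.0024588 + 0.7106072 + 0.0002732 = 0.7216037.
So 1/D = 1.385802, i.e. 1.3858 to 4 decimal places.

1.3858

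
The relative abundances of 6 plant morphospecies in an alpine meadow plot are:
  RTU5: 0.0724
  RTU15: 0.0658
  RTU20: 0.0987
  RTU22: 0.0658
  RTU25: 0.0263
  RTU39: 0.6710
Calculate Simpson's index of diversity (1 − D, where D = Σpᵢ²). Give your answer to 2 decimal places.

D = 0.0724² + 0.0658² + 0.0987² + 0.0658² + 0.0263² + 0.671² = 0.0052 + 0.0043 + 0.0097 + 0.0043 + 0.0007 + 0.4502 = 0.4746 (working shown to 4 dp, full precision carried).
So 1 − D = 0.5254, i.e. 0.53 to 2 decimal places.

0.53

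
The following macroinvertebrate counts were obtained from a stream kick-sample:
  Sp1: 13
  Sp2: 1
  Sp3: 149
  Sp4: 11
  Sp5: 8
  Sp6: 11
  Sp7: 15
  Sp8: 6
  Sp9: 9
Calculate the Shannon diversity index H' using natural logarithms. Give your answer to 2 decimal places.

Total N = 13+1+149+11+8+11+15+6+9 = 223, so the proportions are 0.0583, 0.0045, 0.6682, 0.0493, 0.0359, 0.0493, 0.0673, 0.0269, 0.0404 (working shown to 4 dp, full precision carried).
Each pᵢ ln pᵢ term: 0.0583×(-2.8422)=-0.1657, 0.0045×(-5.4072)=-0.0242, 0.6682×(-0.4032)=-0.2694, 0.0493×(-3.0093)=-0.1484, 0.0359×(-3.3277)=-0.1194, 0.0493×(-3.0093)=-0.1484, 0.0673×(-2.6991)=-0.1816, 0.0269×(-3.6154)=-0.0973, 0.0404×(-3.2099)=-0.1295.
Sum = -1.2840, so H' = 1.28.

1.28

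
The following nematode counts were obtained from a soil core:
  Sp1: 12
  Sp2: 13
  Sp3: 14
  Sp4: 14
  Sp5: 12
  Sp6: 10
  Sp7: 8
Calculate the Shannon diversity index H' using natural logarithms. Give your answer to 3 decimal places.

1.930

Total N = 12+13+14+14+12+10+8 = 83, so the proportions are 0.14458, 0.15663, 0.16867, 0.16867, 0.14458, 0.12048, 0.09639 (working shown to 5 dp, full precision carried).
Each pᵢ ln pᵢ term: 0.14458×(-1.93393)=-0.27960, 0.15663×(-1.85389)=-0.29037, 0.16867×(-1.77978)=-0.30020, 0.16867×(-1.77978)=-0.30020, 0.14458×(-1.93393)=-0.27960, 0.12048×(-2.11626)=-0.25497, 0.09639×(-2.33940)=-0.22548.
Sum = -1.93044, so H' = 1.930.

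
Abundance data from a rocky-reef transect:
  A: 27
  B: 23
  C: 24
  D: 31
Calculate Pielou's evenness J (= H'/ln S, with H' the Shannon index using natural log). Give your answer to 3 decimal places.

0.995

Total N = 27+23+24+31 = 105, so the proportions are 0.25714, 0.21905, 0.22857, 0.29524 (working shown to 5 dp, full precision carried).
H' = −Σ pᵢ ln pᵢ = −((-0.34923) + (-0.33262) + (-0.33735) + (-0.36018)) = 1.37938.
With S = 4 species, ln S = 1.38629, so J = 1.37938/1.38629 = 0.99501, i.e. 0.995 to 3 decimal places.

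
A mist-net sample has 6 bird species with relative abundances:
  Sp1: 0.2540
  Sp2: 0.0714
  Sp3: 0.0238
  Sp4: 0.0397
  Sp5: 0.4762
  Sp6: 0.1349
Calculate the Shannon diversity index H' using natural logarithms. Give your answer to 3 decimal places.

Each pᵢ ln pᵢ term (working shown to 5 dp, full precision carried): 0.254×(-1.37042)=-0.34809, 0.0714×(-2.63946)=-0.18846, 0.0238×(-3.73807)=-0.08897, 0.0397×(-3.22640)=-0.12809, 0.4762×(-0.74192)=-0.35330, 0.1349×(-2.00322)=-0.27023.
Sum = -1.37713, so H' = 1.377.

1.377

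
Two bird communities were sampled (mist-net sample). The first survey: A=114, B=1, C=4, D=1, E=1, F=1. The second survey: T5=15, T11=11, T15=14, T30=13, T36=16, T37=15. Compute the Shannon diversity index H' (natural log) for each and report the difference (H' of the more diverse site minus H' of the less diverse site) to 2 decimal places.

1.45

The first survey: N=122, proportions 0.9344, 0.0082, 0.0328, 0.0082, 0.0082, 0.0082, giving H' = 0.3329 (working shown to 4 dp, full precision carried).
The second survey: N=84, proportions 0.1786, 0.131, 0.1667, 0.1548, 0.1905, 0.1786, giving H' = 1.7847.
Difference = |0.3329 − 1.7847| = 1.4518, i.e. 1.45 to 2 decimal places.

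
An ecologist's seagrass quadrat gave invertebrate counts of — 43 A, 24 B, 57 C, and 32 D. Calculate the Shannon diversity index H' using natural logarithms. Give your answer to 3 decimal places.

1.336

Total N = 43+24+57+32 = 156, so the proportions are 0.27564, 0.15385, 0.36538, 0.20513 (working shown to 5 dp, full precision carried).
Each pᵢ ln pᵢ term: 0.27564×(-1.28866)=-0.35521, 0.15385×(-1.87180)=-0.28797, 0.36538×(-1.00680)=-0.36787, 0.20513×(-1.58412)=-0.32495.
Sum = -1.33599, so H' = 1.336.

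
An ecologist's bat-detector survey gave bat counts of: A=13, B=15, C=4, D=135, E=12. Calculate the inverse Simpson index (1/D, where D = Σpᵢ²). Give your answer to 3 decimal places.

1.706

Total N = 13+15+4+135+12 = 179, so the proportions are 0.072626, 0.083799, 0.022346, 0.75419, 0.067039 (working shown to 6 dp, full precision carried).
D = 0.072626² + 0.083799² + 0.022346² + 0.75419² + 0.067039² = 0.005274 + 0.007022 + 0.000499 + 0.568802 + 0.004494 = 0.586093.
So 1/D = 1.70621, i.e. 1.706 to 3 decimal places.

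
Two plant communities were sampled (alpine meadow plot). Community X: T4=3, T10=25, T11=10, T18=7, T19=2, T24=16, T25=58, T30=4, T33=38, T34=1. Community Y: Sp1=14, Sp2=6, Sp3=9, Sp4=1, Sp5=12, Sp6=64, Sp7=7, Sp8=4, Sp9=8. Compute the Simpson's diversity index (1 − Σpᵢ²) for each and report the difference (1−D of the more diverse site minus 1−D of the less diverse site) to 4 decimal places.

0.0815

Community X: N=164, proportions 0.018293, 0.152439, 0.060976, 0.042683, 0.012195, 0.097561, 0.353659, 0.02439, 0.231707, 0.006098, giving 1−D = 0.781826 (working shown to 6 dp, full precision carried).
Community Y: N=125, proportions 0.112, 0.048, 0.072, 0.008, 0.096, 0.512, 0.056, 0.032, 0.064, giving 1−D = 0.700288.
Difference = |0.781826 − 0.700288| = 0.081538, i.e. 0.0815 to 4 decimal places.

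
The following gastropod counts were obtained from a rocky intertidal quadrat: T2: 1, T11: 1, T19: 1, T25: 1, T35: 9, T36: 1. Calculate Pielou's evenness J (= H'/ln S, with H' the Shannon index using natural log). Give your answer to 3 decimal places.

Total N = 1+1+1+1+9+1 = 14, so the proportions are 0.07143, 0.07143, 0.07143, 0.07143, 0.64286, 0.07143 (working shown to 5 dp, full precision carried).
H' = −Σ pᵢ ln pᵢ = −((-0.18850) + (-0.18850) + (-0.18850) + (-0.18850) + (-0.28404) + (-0.18850)) = 1.22656.
With S = 6 species, ln S = 1.79176, so J = 1.22656/1.79176 = 0.68455, i.e. 0.685 to 3 decimal places.

0.685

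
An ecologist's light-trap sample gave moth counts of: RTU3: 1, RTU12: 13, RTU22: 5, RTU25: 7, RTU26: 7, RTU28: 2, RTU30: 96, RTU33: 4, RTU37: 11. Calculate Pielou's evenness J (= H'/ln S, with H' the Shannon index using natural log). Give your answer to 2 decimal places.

0.58

Total N = 1+13+5+7+7+2+96+4+11 = 146, so the proportions are 0.0068, 0.089, 0.0342, 0.0479, 0.0479, 0.0137, 0.6575, 0.0274, 0.0753 (working shown to 4 dp, full precision carried).
H' = −Σ pᵢ ln pᵢ = −((-0.0341) + (-0.2154) + (-0.1156) + (-0.1456) + (-0.1456) + (-0.0588) + (-0.2757) + (-0.0986) + (-0.1948)) = 1.2842.
With S = 9 species, ln S = 2.1972, so J = 1.2842/2.1972 = 0.5844, i.e. 0.58 to 2 decimal places.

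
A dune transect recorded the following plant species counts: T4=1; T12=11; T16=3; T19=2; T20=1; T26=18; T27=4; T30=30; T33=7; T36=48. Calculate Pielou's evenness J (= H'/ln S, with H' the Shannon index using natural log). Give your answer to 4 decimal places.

0.7415

Total N = 1+11+3+2+1+18+4+30+7+48 = 125, so the proportions are 0.008, 0.088, 0.024, 0.016, 0.008, 0.144, 0.032, 0.24, 0.056, 0.384 (working shown to 6 dp, full precision carried).
H' = −Σ pᵢ ln pᵢ = −((-0.038627) + (-0.213877) + (-0.089513) + (-0.066163) + (-0.038627) + (-0.279064) + (-0.110145) + (-0.342508) + (-0.161415) + (-0.367531)) = 1.707467.
With S = 10 species, ln S = 2.302585, so J = 1.707467/2.302585 = 0.741544, i.e. 0.7415 to 4 decimal places.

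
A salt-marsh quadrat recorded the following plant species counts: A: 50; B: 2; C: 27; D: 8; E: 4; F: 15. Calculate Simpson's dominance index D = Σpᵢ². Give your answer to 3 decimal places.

Total N = 50+2+27+8+4+15 = 106, so the proportions are 0.4717, 0.01887, 0.25472, 0.07547, 0.03774, 0.14151 (working shown to 5 dp, full precision carried).
D = 0.4717² + 0.01887² + 0.25472² + 0.07547² + 0.03774² + 0.14151² = 0.22250 + 0.00036 + 0.06488 + 0.00570 + 0.00142 + 0.02002 = 0.31488.
To 3 decimal places, D = 0.315.

0.315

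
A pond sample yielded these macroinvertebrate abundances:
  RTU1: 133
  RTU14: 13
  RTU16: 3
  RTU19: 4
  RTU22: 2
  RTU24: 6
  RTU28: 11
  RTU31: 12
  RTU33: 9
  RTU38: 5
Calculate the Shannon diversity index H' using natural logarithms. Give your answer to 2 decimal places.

1.30

Total N = 133+13+3+4+2+6+11+12+9+5 = 198, so the proportions are 0.6717, 0.0657, 0.0152, 0.0202, 0.0101, 0.0303, 0.0556, 0.0606, 0.0455, 0.0253 (working shown to 4 dp, full precision carried).
Each pᵢ ln pᵢ term: 0.6717×(-0.3979)=-0.2673, 0.0657×(-2.7233)=-0.1788, 0.0152×(-4.1897)=-0.0635, 0.0202×(-3.9020)=-0.0788, 0.0101×(-4.5951)=-0.0464, 0.0303×(-3.4965)=-0.1060, 0.0556×(-2.8904)=-0.1606, 0.0606×(-2.8034)=-0.1699, 0.0455×(-3.0910)=-0.1405, 0.0253×(-3.6788)=-0.0929.
Sum = -1.3046, so H' = 1.30.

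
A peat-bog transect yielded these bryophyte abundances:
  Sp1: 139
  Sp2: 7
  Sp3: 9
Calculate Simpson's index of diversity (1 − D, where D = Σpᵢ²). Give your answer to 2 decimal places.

Total N = 139+7+9 = 155, so the proportions are 0.8968, 0.0452, 0.0581 (working shown to 4 dp, full precision carried).
D = 0.8968² + 0.0452² + 0.0581² = 0.8042 + 0.0020 + 0.0034 = 0.8096.
So 1 − D = 0.1904, i.e. 0.19 to 2 decimal places.

0.19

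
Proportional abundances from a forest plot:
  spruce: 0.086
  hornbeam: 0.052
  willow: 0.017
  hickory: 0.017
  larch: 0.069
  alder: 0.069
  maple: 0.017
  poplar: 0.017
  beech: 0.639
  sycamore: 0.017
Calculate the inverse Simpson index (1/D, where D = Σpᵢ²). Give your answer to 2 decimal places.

D = 0.086² + 0.052² + 0.017² + 0.017² + 0.069² + 0.069² + 0.017² + 0.017² + 0.639² + 0.017² = 0.00740 + 0.00270 + 0.00029 + 0.00029 + 0.00476 + 0.00476 + 0.00029 + 0.00029 + 0.40832 + 0.00029 = 0.42939 (working shown to 5 dp, full precision carried).
So 1/D = 2.3289, i.e. 2.33 to 2 decimal places.

2.33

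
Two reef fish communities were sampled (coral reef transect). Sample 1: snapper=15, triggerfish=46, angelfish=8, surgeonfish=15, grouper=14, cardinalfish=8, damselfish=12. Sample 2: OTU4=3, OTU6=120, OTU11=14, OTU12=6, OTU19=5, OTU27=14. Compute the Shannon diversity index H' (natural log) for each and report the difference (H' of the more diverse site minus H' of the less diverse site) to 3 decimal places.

0.793

Sample 1: N=118, proportions 0.127119, 0.389831, 0.067797, 0.127119, 0.118644, 0.067797, 0.101695, giving H' = 1.741907 (working shown to 6 dp, full precision carried).
Sample 2: N=162, proportions 0.018519, 0.740741, 0.08642, 0.037037, 0.030864, 0.08642, giving H' = 0.948793.
Difference = |1.741907 − 0.948793| = 0.793114, i.e. 0.793 to 3 decimal places.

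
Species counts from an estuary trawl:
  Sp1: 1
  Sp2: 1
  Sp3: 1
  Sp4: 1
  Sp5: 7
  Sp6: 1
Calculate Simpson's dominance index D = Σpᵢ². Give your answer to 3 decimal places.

0.375

Total N = 1+1+1+1+7+1 = 12, so the proportions are 0.08333, 0.08333, 0.08333, 0.08333, 0.58333, 0.08333 (working shown to 5 dp, full precision carried).
D = 0.08333² + 0.08333² + 0.08333² + 0.08333² + 0.58333² + 0.08333² = 0.00694 + 0.00694 + 0.00694 + 0.00694 + 0.34028 + 0.00694 = 0.37500.
To 3 decimal places, D = 0.375.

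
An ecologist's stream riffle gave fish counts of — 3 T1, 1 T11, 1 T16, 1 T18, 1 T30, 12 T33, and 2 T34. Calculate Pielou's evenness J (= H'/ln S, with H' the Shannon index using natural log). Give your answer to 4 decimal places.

Total N = 3+1+1+1+1+12+2 = 21, so the proportions are 0.142857, 0.047619, 0.047619, 0.047619, 0.047619, 0.571429, 0.095238 (working shown to 6 dp, full precision carried).
H' = −Σ pᵢ ln pᵢ = −((-0.277987) + (-0.144977) + (-0.144977) + (-0.144977) + (-0.144977) + (-0.319780) + (-0.223941)) = 1.401617.
With S = 7 species, ln S = 1.945910, so J = 1.401617/1.945910 = 0.720289, i.e. 0.7203 to 4 decimal places.

0.7203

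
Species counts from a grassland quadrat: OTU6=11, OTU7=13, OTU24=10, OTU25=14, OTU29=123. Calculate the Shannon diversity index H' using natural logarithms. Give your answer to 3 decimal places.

Total N = 11+13+10+14+123 = 171, so the proportions are 0.06433, 0.07602, 0.05848, 0.08187, 0.7193 (working shown to 5 dp, full precision carried).
Each pᵢ ln pᵢ term: 0.06433×(-2.74377)=-0.17650, 0.07602×(-2.57671)=-0.19589, 0.05848×(-2.83908)=-0.16603, 0.08187×(-2.50261)=-0.20489, 0.7193×(-0.32948)=-0.23699.
Sum = -0.98030, so H' = 0.980.

0.980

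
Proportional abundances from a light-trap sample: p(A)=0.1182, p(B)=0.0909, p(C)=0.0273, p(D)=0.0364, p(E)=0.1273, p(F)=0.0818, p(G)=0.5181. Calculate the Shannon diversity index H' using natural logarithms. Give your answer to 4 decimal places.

1.4972

Each pᵢ ln pᵢ term (working shown to 6 dp, full precision carried): 0.1182×(-2.135377)=-0.252402, 0.0909×(-2.397995)=-0.217978, 0.0273×(-3.600869)=-0.098304, 0.0364×(-3.313187)=-0.120600, 0.1273×(-2.061209)=-0.262392, 0.0818×(-2.503478)=-0.204785, 0.5181×(-0.657587)=-0.340696.
Sum = -1.497155, so H' = 1.4972.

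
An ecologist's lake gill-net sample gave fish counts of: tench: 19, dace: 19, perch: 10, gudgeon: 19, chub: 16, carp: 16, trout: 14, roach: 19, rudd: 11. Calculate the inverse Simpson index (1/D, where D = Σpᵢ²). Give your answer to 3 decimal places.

8.617

Total N = 19+19+10+19+16+16+14+19+11 = 143, so the proportions are 0.1328671, 0.1328671, 0.0699301, 0.1328671, 0.1118881, 0.1118881, 0.0979021, 0.1328671, 0.0769231 (working shown to 7 dp, full precision carried).
D = 0.1328671² + 0.1328671² + 0.0699301² + 0.1328671² + 0.1118881² + 0.1118881² + 0.0979021² + 0.1328671² + 0.0769231² = 0.0176537 + 0.0176537 + 0.0048902 + 0.0176537 + 0.0125189 + 0.0125189 + 0.0095848 + 0.0176537 + 0.0059172 = 0.1160448.
So 1/D = 8.61736, i.e. 8.617 to 3 decimal places.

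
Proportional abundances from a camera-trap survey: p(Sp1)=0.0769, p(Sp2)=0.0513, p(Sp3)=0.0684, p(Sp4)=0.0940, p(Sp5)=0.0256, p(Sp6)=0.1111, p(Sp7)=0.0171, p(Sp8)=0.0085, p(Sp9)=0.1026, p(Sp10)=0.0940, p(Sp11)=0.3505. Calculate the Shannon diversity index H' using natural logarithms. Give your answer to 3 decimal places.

Each pᵢ ln pᵢ term (working shown to 5 dp, full precision carried): 0.0769×(-2.56525)=-0.19727, 0.0513×(-2.97006)=-0.15236, 0.0684×(-2.68238)=-0.18347, 0.094×(-2.36446)=-0.22226, 0.0256×(-3.66516)=-0.09383, 0.1111×(-2.19732)=-0.24412, 0.0171×(-4.06868)=-0.06957, 0.0085×(-4.76769)=-0.04053, 0.1026×(-2.27692)=-0.23361, 0.094×(-2.36446)=-0.22226, 0.3505×(-1.04839)=-0.36746.
Sum = -2.02675, so H' = 2.027.

2.027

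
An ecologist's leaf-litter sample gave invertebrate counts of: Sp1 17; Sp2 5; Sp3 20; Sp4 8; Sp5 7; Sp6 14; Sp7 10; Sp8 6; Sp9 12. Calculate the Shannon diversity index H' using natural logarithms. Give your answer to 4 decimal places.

Total N = 17+5+20+8+7+14+10+6+12 = 99, so the proportions are 0.171717, 0.050505, 0.20202, 0.080808, 0.070707, 0.141414, 0.10101, 0.060606, 0.121212 (working shown to 6 dp, full precision carried).
Each pᵢ ln pᵢ term: 0.171717×(-1.761907)=-0.302550, 0.050505×(-2.985682)=-0.150792, 0.20202×(-1.599388)=-0.323109, 0.080808×(-2.515678)=-0.203287, 0.070707×(-2.649210)=-0.187318, 0.141414×(-1.956063)=-0.276615, 0.10101×(-2.292535)=-0.231569, 0.060606×(-2.803360)=-0.169901, 0.121212×(-2.110213)=-0.255783.
Sum = -2.100923, so H' = 2.1009.

2.1009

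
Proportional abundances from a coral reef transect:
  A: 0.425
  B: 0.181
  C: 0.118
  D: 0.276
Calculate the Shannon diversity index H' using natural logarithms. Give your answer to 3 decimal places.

Each pᵢ ln pᵢ term (working shown to 5 dp, full precision carried): 0.425×(-0.85567)=-0.36366, 0.181×(-1.70926)=-0.30938, 0.118×(-2.13707)=-0.25217, 0.276×(-1.28735)=-0.35531.
Sum = -1.28052, so H' = 1.281.

1.281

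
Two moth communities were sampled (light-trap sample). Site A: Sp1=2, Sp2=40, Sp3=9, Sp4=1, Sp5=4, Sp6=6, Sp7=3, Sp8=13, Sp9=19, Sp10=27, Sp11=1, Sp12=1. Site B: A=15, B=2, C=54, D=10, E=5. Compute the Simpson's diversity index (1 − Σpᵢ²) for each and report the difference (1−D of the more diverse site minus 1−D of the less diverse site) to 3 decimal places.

Site A: N=126, proportions 0.01587, 0.31746, 0.07143, 0.00794, 0.03175, 0.04762, 0.02381, 0.10317, 0.15079, 0.21429, 0.00794, 0.00794, giving 1−D = 0.81053 (working shown to 5 dp, full precision carried).
Site B: N=86, proportions 0.17442, 0.02326, 0.62791, 0.11628, 0.05814, giving 1−D = 0.55787.
Difference = |0.81053 − 0.55787| = 0.25266, i.e. 0.253 to 3 decimal places.

0.253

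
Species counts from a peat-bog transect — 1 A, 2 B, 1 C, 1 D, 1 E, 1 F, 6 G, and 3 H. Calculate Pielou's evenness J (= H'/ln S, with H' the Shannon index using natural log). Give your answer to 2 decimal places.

Total N = 1+2+1+1+1+1+6+3 = 16, so the proportions are 0.0625, 0.125, 0.0625, 0.0625, 0.0625, 0.0625, 0.375, 0.1875 (working shown to 4 dp, full precision carried).
H' = −Σ pᵢ ln pᵢ = −((-0.1733) + (-0.2599) + (-0.1733) + (-0.1733) + (-0.1733) + (-0.1733) + (-0.3678) + (-0.3139)) = 1.8080.
With S = 8 species, ln S = 2.0794, so J = 1.8080/2.0794 = 0.8695, i.e. 0.87 to 2 decimal places.

0.87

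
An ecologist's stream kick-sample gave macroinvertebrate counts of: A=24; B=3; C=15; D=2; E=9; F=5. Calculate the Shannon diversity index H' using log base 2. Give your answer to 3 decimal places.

2.142

Total N = 24+3+15+2+9+5 = 58, so the proportions are 0.41379, 0.05172, 0.25862, 0.03448, 0.15517, 0.08621 (working shown to 5 dp, full precision carried).
Each pᵢ log₂ pᵢ term: 0.41379×(-1.27302)=-0.52677, 0.05172×(-4.27302)=-0.22102, 0.25862×(-1.95109)=-0.50459, 0.03448×(-4.85798)=-0.16752, 0.15517×(-2.68806)=-0.41711, 0.08621×(-3.53605)=-0.30483.
Sum = -2.14184, so H' = 2.142.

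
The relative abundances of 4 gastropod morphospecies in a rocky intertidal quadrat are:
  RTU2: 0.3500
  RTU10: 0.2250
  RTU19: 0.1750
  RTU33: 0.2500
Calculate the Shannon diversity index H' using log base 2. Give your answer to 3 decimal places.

Each pᵢ log₂ pᵢ term (working shown to 5 dp, full precision carried): 0.35×(-1.51457)=-0.53010, 0.225×(-2.15200)=-0.48420, 0.175×(-2.51457)=-0.44005, 0.25×(-2.00000)=-0.50000.
Sum = -1.95435, so H' = 1.954.

1.954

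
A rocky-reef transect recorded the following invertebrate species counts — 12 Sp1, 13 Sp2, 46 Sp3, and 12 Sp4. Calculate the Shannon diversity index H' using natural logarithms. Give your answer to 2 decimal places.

Total N = 12+13+46+12 = 83, so the proportions are 0.1446, 0.1566, 0.5542, 0.1446 (working shown to 4 dp, full precision carried).
Each pᵢ ln pᵢ term: 0.1446×(-1.9339)=-0.2796, 0.1566×(-1.8539)=-0.2904, 0.5542×(-0.5902)=-0.3271, 0.1446×(-1.9339)=-0.2796.
Sum = -1.1767, so H' = 1.18.

1.18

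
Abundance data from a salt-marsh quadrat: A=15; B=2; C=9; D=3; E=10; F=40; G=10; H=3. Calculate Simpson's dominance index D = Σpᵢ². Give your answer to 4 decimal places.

0.2514

Total N = 15+2+9+3+10+40+10+3 = 92, so the proportions are 0.163043, 0.021739, 0.097826, 0.032609, 0.108696, 0.434783, 0.108696, 0.032609 (working shown to 6 dp, full precision carried).
D = 0.163043² + 0.021739² + 0.097826² + 0.032609² + 0.108696² + 0.434783² + 0.108696² + 0.032609² = 0.026583 + 0.000473 + 0.009570 + 0.001063 + 0.011815 + 0.189036 + 0.011815 + 0.001063 = 0.251418.
To 4 decimal places, D = 0.2514.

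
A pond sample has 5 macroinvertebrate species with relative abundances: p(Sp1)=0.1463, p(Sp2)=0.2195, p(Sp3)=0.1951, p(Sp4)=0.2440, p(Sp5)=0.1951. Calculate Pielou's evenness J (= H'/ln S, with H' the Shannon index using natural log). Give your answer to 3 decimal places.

H' = −Σ pᵢ ln pᵢ = −((-0.28120) + (-0.33285) + (-0.31884) + (-0.34418) + (-0.31884)) = 1.59592 (working shown to 5 dp, full precision carried).
With S = 5 species, ln S = 1.60944, so J = 1.59592/1.60944 = 0.99160, i.e. 0.992 to 3 decimal places.

0.992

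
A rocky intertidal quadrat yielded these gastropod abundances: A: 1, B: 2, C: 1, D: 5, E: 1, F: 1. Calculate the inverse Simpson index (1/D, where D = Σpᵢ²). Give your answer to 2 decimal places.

Total N = 1+2+1+5+1+1 = 11, so the proportions are 0.090909, 0.181818, 0.090909, 0.454545, 0.090909, 0.090909 (working shown to 6 dp, full precision carried).
D = 0.090909² + 0.181818² + 0.090909² + 0.454545² + 0.090909² + 0.090909² = 0.008264 + 0.033058 + 0.008264 + 0.206612 + 0.008264 + 0.008264 = 0.272727.
So 1/D = 3.6667, i.e. 3.67 to 2 decimal places.

3.67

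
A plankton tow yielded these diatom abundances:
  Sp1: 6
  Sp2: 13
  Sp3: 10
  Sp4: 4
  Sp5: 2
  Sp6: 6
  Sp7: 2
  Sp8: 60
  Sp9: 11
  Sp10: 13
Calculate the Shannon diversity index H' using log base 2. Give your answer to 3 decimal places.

Total N = 6+13+10+4+2+6+2+60+11+13 = 127, so the proportions are 0.04724, 0.10236, 0.07874, 0.0315, 0.01575, 0.04724, 0.01575, 0.47244, 0.08661, 0.10236 (working shown to 5 dp, full precision carried).
Each pᵢ log₂ pᵢ term: 0.04724×(-4.40372)=-0.20805, 0.10236×(-3.28824)=-0.33659, 0.07874×(-3.66676)=-0.28872, 0.0315×(-4.98868)=-0.15712, 0.01575×(-5.98868)=-0.09431, 0.04724×(-4.40372)=-0.20805, 0.01575×(-5.98868)=-0.09431, 0.47244×(-1.08179)=-0.51108, 0.08661×(-3.52925)=-0.30568, 0.10236×(-3.28824)=-0.33659.
Sum = -2.54052, so H' = 2.541.

2.541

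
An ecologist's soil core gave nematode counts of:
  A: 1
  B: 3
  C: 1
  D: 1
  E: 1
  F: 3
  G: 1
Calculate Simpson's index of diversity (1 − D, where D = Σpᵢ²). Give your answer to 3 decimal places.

Total N = 1+3+1+1+1+3+1 = 11, so the proportions are 0.09091, 0.27273, 0.09091, 0.09091, 0.09091, 0.27273, 0.09091 (working shown to 5 dp, full precision carried).
D = 0.09091² + 0.27273² + 0.09091² + 0.09091² + 0.09091² + 0.27273² + 0.09091² = 0.00826 + 0.07438 + 0.00826 + 0.00826 + 0.00826 + 0.07438 + 0.00826 = 0.19008.
So 1 − D = 0.80992, i.e. 0.810 to 3 decimal places.

0.810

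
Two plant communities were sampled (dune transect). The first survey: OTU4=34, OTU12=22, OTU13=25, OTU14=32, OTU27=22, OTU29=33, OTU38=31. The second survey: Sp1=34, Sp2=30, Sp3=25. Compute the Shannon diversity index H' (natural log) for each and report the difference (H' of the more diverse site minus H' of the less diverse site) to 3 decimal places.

The first survey: N=199, proportions 0.170854, 0.110553, 0.125628, 0.160804, 0.110553, 0.165829, 0.155779, giving H' = 1.930913 (working shown to 6 dp, full precision carried).
The second survey: N=89, proportions 0.382022, 0.337079, 0.280899, giving H' = 1.090838.
Difference = |1.930913 − 1.090838| = 0.840075, i.e. 0.840 to 3 decimal places.

0.840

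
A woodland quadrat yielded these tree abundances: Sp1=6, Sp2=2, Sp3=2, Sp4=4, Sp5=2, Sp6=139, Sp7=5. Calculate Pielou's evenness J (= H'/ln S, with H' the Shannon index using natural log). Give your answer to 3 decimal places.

0.314

Total N = 6+2+2+4+2+139+5 = 160, so the proportions are 0.0375, 0.0125, 0.0125, 0.025, 0.0125, 0.86875, 0.03125 (working shown to 5 dp, full precision carried).
H' = −Σ pᵢ ln pᵢ = −((-0.12313) + (-0.05478) + (-0.05478) + (-0.09222) + (-0.05478) + (-0.12223) + (-0.10830)) = 0.61021.
With S = 7 species, ln S = 1.94591, so J = 0.61021/1.94591 = 0.31359, i.e. 0.314 to 3 decimal places.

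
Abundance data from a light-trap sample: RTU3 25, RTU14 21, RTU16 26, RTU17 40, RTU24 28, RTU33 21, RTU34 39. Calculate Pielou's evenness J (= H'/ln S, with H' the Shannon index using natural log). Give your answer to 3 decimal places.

Total N = 25+21+26+40+28+21+39 = 200, so the proportions are 0.125, 0.105, 0.13, 0.2, 0.14, 0.105, 0.195 (working shown to 5 dp, full precision carried).
H' = −Σ pᵢ ln pᵢ = −((-0.25993) + (-0.23665) + (-0.26523) + (-0.32189) + (-0.27526) + (-0.23665) + (-0.31878)) = 1.91438.
With S = 7 species, ln S = 1.94591, so J = 1.91438/1.94591 = 0.98379, i.e. 0.984 to 3 decimal places.

0.984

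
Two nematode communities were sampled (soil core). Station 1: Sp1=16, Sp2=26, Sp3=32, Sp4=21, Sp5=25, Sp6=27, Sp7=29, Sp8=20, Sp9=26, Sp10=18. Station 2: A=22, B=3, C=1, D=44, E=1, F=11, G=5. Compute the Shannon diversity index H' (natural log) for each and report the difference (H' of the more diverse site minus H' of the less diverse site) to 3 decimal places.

0.945

Station 1: N=240, proportions 0.06667, 0.10833, 0.13333, 0.0875, 0.10417, 0.1125, 0.12083, 0.08333, 0.10833, 0.075, giving H' = 2.28200 (working shown to 5 dp, full precision carried).
Station 2: N=87, proportions 0.25287, 0.03448, 0.01149, 0.50575, 0.01149, 0.12644, 0.05747, giving H' = 1.33686.
Difference = |2.28200 − 1.33686| = 0.94514, i.e. 0.945 to 3 decimal places.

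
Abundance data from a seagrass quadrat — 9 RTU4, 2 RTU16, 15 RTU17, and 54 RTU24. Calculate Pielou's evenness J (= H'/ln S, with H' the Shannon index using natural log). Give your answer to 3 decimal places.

Total N = 9+2+15+54 = 80, so the proportions are 0.1125, 0.025, 0.1875, 0.675 (working shown to 5 dp, full precision carried).
H' = −Σ pᵢ ln pᵢ = −((-0.24579) + (-0.09222) + (-0.31387) + (-0.26530)) = 0.91719.
With S = 4 species, ln S = 1.38629, so J = 0.91719/1.38629 = 0.66161, i.e. 0.662 to 3 decimal places.

0.662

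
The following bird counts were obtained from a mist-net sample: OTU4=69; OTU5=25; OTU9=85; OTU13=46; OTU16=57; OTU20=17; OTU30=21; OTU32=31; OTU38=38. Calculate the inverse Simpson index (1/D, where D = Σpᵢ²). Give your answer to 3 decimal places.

Total N = 69+25+85+46+57+17+21+31+38 = 389, so the proportions are 0.1773779, 0.0642674, 0.218509, 0.1182519, 0.1465296, 0.0437018, 0.0539846, 0.0796915, 0.0976864 (working shown to 7 dp, full precision carried).
D = 0.1773779² + 0.0642674² + 0.218509² + 0.1182519² + 0.1465296² + 0.0437018² + 0.0539846² + 0.0796915² + 0.0976864² = 0.0314629 + 0.0041303 + 0.0477462 + 0.0139835 + 0.0214709 + 0.0019098 + 0.0029143 + 0.0063507 + 0.0095426 = 0.1395114.
So 1/D = 7.16787, i.e. 7.168 to 3 decimal places.

7.168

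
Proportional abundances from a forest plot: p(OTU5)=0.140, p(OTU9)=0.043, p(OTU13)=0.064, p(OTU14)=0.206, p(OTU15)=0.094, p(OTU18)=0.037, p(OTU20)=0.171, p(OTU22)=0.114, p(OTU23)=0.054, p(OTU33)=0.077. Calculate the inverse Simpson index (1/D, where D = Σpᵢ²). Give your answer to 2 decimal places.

7.74

D = 0.14² + 0.043² + 0.064² + 0.206² + 0.094² + 0.037² + 0.171² + 0.114² + 0.054² + 0.077² = 0.019600 + 0.001849 + 0.004096 + 0.042436 + 0.008836 + 0.001369 + 0.029241 + 0.012996 + 0.002916 + 0.005929 = 0.129268 (working shown to 6 dp, full precision carried).
So 1/D = 7.7359, i.e. 7.74 to 2 decimal places.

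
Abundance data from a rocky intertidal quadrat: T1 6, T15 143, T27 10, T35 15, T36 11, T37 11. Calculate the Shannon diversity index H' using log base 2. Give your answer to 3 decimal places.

Total N = 6+143+10+15+11+11 = 196, so the proportions are 0.03061, 0.72959, 0.05102, 0.07653, 0.05612, 0.05612 (working shown to 5 dp, full precision carried).
Each pᵢ log₂ pᵢ term: 0.03061×(-5.02975)=-0.15397, 0.72959×(-0.45484)=-0.33185, 0.05102×(-4.29278)=-0.21902, 0.07653×(-3.70782)=-0.28376, 0.05612×(-4.15528)=-0.23320, 0.05612×(-4.15528)=-0.23320.
Sum = -1.45501, so H' = 1.455.

1.455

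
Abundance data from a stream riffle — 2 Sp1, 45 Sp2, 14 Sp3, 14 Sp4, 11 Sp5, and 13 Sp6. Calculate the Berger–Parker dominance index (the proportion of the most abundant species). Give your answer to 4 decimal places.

Total N = 2+45+14+14+11+13 = 99, so the proportions are 0.020202, 0.454545, 0.141414, 0.141414, 0.111111, 0.131313 (working shown to 6 dp, full precision carried).
The largest proportion is 0.454545, i.e. d = 0.4545 to 4 decimal places.

0.4545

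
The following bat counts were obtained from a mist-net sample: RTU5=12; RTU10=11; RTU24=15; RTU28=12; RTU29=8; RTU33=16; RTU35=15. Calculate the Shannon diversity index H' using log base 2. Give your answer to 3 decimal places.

2.776

Total N = 12+11+15+12+8+16+15 = 89, so the proportions are 0.13483, 0.1236, 0.16854, 0.13483, 0.08989, 0.17978, 0.16854 (working shown to 5 dp, full precision carried).
Each pᵢ log₂ pᵢ term: 0.13483×(-2.89077)=-0.38977, 0.1236×(-3.01630)=-0.37280, 0.16854×(-2.56884)=-0.43295, 0.13483×(-2.89077)=-0.38977, 0.08989×(-3.47573)=-0.31243, 0.17978×(-2.47573)=-0.44508, 0.16854×(-2.56884)=-0.43295.
Sum = -2.77574, so H' = 2.776.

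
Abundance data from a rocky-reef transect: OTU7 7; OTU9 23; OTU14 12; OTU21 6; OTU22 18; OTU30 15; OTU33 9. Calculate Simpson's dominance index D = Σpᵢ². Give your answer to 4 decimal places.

Total N = 7+23+12+6+18+15+9 = 90, so the proportions are 0.077778, 0.255556, 0.133333, 0.066667, 0.2, 0.166667, 0.1 (working shown to 6 dp, full precision carried).
D = 0.077778² + 0.255556² + 0.133333² + 0.066667² + 0.2² + 0.166667² + 0.1² = 0.006049 + 0.065309 + 0.017778 + 0.004444 + 0.040000 + 0.027778 + 0.010000 = 0.171358.
To 4 decimal places, D = 0.1714.

0.1714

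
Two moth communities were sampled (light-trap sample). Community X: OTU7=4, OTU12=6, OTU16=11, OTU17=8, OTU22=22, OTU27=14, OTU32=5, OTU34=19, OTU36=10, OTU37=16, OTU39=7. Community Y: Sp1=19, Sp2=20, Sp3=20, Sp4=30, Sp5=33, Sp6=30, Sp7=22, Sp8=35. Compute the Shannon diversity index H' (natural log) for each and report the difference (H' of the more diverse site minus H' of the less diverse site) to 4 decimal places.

0.2171

Community X: N=122, proportions 0.0327869, 0.0491803, 0.0901639, 0.0655738, 0.1803279, 0.1147541, 0.0409836, 0.1557377, 0.0819672, 0.1311475, 0.057377, giving H' = 2.2691192 (working shown to 7 dp, full precision carried).
Community Y: N=209, proportions 0.0909091, 0.0956938, 0.0956938, 0.1435407, 0.1578947, 0.1435407, 0.1052632, 0.1674641, giving H' = 2.0520455.
Difference = |2.2691192 − 2.0520455| = 0.2170737, i.e. 0.2171 to 4 decimal places.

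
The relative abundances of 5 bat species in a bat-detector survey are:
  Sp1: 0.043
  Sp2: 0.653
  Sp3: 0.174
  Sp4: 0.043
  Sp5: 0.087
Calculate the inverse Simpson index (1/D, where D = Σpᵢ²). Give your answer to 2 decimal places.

2.14

D = 0.043² + 0.653² + 0.174² + 0.043² + 0.087² = 0.00185 + 0.42641 + 0.03028 + 0.00185 + 0.00757 = 0.46795 (working shown to 5 dp, full precision carried).
So 1/D = 2.1370, i.e. 2.14 to 2 decimal places.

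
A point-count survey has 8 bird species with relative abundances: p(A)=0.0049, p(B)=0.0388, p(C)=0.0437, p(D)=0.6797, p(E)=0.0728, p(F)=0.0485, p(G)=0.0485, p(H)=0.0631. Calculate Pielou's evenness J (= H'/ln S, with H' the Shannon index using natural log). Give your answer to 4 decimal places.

H' = −Σ pᵢ ln pᵢ = −((-0.026061) + (-0.126074) + (-0.136799) + (-0.262435) + (-0.190739) + (-0.146770) + (-0.146770) + (-0.174347)) = 1.209995 (working shown to 6 dp, full precision carried).
With S = 8 species, ln S = 2.079442, so J = 1.209995/2.079442 = 0.581885, i.e. 0.5819 to 4 decimal places.

0.5819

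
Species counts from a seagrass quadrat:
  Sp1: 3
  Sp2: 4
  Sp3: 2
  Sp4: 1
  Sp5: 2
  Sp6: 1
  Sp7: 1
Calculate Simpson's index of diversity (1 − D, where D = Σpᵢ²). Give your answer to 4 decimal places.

0.8163

Total N = 3+4+2+1+2+1+1 = 14, so the proportions are 0.214286, 0.285714, 0.142857, 0.071429, 0.142857, 0.071429, 0.071429 (working shown to 6 dp, full precision carried).
D = 0.214286² + 0.285714² + 0.142857² + 0.071429² + 0.142857² + 0.071429² + 0.071429² = 0.045918 + 0.081633 + 0.020408 + 0.005102 + 0.020408 + 0.005102 + 0.005102 = 0.183673.
So 1 − D = 0.816327, i.e. 0.8163 to 4 decimal places.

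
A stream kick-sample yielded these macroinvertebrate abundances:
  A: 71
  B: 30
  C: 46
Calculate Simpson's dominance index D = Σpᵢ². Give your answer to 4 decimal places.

Total N = 71+30+46 = 147, so the proportions are 0.482993, 0.204082, 0.312925 (working shown to 6 dp, full precision carried).
D = 0.482993² + 0.204082² + 0.312925² = 0.233282 + 0.041649 + 0.097922 = 0.372854.
To 4 decimal places, D = 0.3729.

0.3729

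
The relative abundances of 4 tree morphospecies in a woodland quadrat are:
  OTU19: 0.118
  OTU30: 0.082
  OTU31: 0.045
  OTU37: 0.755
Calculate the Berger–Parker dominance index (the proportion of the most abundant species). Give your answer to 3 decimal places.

The largest proportion is 0.755, i.e. d = 0.755 to 3 decimal places.

0.755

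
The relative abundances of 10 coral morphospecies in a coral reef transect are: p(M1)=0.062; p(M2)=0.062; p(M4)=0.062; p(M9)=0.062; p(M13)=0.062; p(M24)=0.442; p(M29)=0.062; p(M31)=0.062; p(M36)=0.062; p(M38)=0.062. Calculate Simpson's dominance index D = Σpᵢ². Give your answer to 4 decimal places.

D = 0.062² + 0.062² + 0.062² + 0.062² + 0.062² + 0.442² + 0.062² + 0.062² + 0.062² + 0.062² = 0.003844 + 0.003844 + 0.003844 + 0.003844 + 0.003844 + 0.195364 + 0.003844 + 0.003844 + 0.003844 + 0.003844 = 0.229960 (working shown to 6 dp, full precision carried).
To 4 decimal places, D = 0.2300.

0.2300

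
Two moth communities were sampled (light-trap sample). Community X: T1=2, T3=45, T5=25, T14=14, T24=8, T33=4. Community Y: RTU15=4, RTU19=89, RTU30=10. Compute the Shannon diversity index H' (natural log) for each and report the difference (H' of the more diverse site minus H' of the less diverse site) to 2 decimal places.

Community X: N=98, proportions 0.0204, 0.4592, 0.2551, 0.1429, 0.0816, 0.0408, giving H' = 1.3984 (working shown to 4 dp, full precision carried).
Community Y: N=103, proportions 0.0388, 0.8641, 0.0971, giving H' = 0.4788.
Difference = |1.3984 − 0.4788| = 0.9196, i.e. 0.92 to 2 decimal places.

0.92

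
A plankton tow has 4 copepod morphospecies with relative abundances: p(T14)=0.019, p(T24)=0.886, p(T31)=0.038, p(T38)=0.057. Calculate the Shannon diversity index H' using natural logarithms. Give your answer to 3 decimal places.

Each pᵢ ln pᵢ term (working shown to 5 dp, full precision carried): 0.019×(-3.96332)=-0.07530, 0.886×(-0.12104)=-0.10724, 0.038×(-3.27017)=-0.12427, 0.057×(-2.86470)=-0.16329.
Sum = -0.47010, so H' = 0.470.

0.470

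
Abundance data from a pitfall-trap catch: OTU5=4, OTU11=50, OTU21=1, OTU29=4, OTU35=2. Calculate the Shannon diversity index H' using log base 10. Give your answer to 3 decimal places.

0.304

Total N = 4+50+1+4+2 = 61, so the proportions are 0.06557, 0.81967, 0.01639, 0.06557, 0.03279 (working shown to 5 dp, full precision carried).
Each pᵢ log₁₀ pᵢ term: 0.06557×(-1.18327)=-0.07759, 0.81967×(-0.08636)=-0.07079, 0.01639×(-1.78533)=-0.02927, 0.06557×(-1.18327)=-0.07759, 0.03279×(-1.48430)=-0.04867.
Sum = -0.30390, so H' = 0.304.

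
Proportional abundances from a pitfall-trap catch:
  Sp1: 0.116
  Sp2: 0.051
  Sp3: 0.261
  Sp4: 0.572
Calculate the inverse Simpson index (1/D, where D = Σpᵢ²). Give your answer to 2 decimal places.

D = 0.116² + 0.051² + 0.261² + 0.572² = 0.01346 + 0.00260 + 0.06812 + 0.32718 = 0.41136 (working shown to 5 dp, full precision carried).
So 1/D = 2.4309, i.e. 2.43 to 2 decimal places.

2.43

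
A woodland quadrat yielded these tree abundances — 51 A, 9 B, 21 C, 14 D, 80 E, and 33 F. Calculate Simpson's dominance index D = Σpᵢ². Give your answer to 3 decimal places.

Total N = 51+9+21+14+80+33 = 208, so the proportions are 0.24519, 0.04327, 0.10096, 0.06731, 0.38462, 0.15865 (working shown to 5 dp, full precision carried).
D = 0.24519² + 0.04327² + 0.10096² + 0.06731² + 0.38462² + 0.15865² = 0.06012 + 0.00187 + 0.01019 + 0.00453 + 0.14793 + 0.02517 = 0.24982.
To 3 decimal places, D = 0.250.

0.250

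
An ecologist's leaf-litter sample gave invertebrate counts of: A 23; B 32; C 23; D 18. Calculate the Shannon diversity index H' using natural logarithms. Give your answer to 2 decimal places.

Total N = 23+32+23+18 = 96, so the proportions are 0.2396, 0.3333, 0.2396, 0.1875 (working shown to 4 dp, full precision carried).
Each pᵢ ln pᵢ term: 0.2396×(-1.4289)=-0.3423, 0.3333×(-1.0986)=-0.3662, 0.2396×(-1.4289)=-0.3423, 0.1875×(-1.6740)=-0.3139.
Sum = -1.3647, so H' = 1.36.

1.36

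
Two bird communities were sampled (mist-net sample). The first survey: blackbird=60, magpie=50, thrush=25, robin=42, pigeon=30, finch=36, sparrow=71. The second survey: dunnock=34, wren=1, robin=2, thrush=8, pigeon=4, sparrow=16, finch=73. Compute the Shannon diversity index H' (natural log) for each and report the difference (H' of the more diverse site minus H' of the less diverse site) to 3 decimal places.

The first survey: N=314, proportions 0.1910828, 0.1592357, 0.0796178, 0.133758, 0.0955414, 0.1146497, 0.2261146, giving H' = 1.8882187 (working shown to 7 dp, full precision carried).
The second survey: N=138, proportions 0.2463768, 0.0072464, 0.0144928, 0.057971, 0.0289855, 0.115942, 0.5289855, giving H' = 1.2966144.
Difference = |1.8882187 − 1.2966144| = 0.5916043, i.e. 0.592 to 3 decimal places.

0.592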